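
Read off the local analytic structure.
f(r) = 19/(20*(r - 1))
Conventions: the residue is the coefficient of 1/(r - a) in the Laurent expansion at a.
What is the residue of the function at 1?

At the order-1 pole 1 set g(r) = (r - (1))*f(r) = 19/20.
Simple pole: residue = g(a) at a = 1, which is 19/20.

The residue is 19/20.


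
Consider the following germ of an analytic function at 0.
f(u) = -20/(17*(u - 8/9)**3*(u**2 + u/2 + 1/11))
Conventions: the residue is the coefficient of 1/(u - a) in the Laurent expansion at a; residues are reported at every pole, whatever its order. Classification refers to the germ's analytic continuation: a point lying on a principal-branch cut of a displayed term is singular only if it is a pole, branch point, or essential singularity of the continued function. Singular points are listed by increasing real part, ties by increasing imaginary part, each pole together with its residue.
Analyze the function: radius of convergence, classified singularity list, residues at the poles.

Denominator factor (u - 8/9)^3: pole of order 3 at 8/9, modulus 8/9.
Denominator factor (u**2 + u/2 + 1/11): discriminant -5/44, complex-conjugate roots (-1/4) + ((1/44)*sqrt(55))*i and (-1/4) - ((1/44)*sqrt(55))*i; poles of order 1, moduli (1/11)*sqrt(11) and (1/11)*sqrt(11).
The radius of convergence is the smallest modulus among the singular points: (1/11)*sqrt(11).
The factor u**2 + u/2 + 1/11 splits as (u - a)(u - a') with a = (-1/4) - ((1/44)*sqrt(55))*i, a' = (-1/4) + ((1/44)*sqrt(55))*i. At the order-1 pole a set g(u) = (u - a)*f(u) = [-20/(17*(u - 8/9)**3)] / (u - a').
Simple pole: residue = g(a) at a = (-1/4) - ((1/44)*sqrt(55))*i, which is (54646798635/56005233194) + ((15619961511/56005233194)*sqrt(55))*i.
The factor u**2 + u/2 + 1/11 splits as (u - a)(u - a') with a = (-1/4) + ((1/44)*sqrt(55))*i, a' = (-1/4) - ((1/44)*sqrt(55))*i. At the order-1 pole a set g(u) = (u - a)*f(u) = [-20/(17*(u - 8/9)**3)] / (u - a').
Simple pole: residue = g(a) at a = (-1/4) + ((1/44)*sqrt(55))*i, which is (54646798635/56005233194) - ((15619961511/56005233194)*sqrt(55))*i.
At the order-3 pole 8/9 set g(u) = (u - (8/9))^3*f(u) = -20/(17*(u**2 + u/2 + 1/11)).
Order-3 pole: residue = g''(a)/2; g''(8/9) = -109293597270/28002616597, so the residue is -54646798635/28002616597.
List the singular points by increasing real part (a conjugate pair: the negative imaginary part first).

Radius of convergence at 0: (1/11)*sqrt(11).
At (-1/4) - ((1/44)*sqrt(55))*i: a pole of order 1; residue (54646798635/56005233194) + ((15619961511/56005233194)*sqrt(55))*i.
At (-1/4) + ((1/44)*sqrt(55))*i: a pole of order 1; residue (54646798635/56005233194) - ((15619961511/56005233194)*sqrt(55))*i.
At 8/9: a pole of order 3; residue -54646798635/28002616597.


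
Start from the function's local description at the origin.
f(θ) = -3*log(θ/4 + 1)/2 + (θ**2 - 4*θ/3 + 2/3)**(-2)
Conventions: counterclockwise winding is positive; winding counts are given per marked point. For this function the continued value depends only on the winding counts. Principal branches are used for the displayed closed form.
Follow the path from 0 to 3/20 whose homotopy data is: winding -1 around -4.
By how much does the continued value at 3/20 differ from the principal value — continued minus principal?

Continued minus principal equals (3)*pi*i.

The rational part is single-valued and drops out of the difference; each branch term changes only by its own monodromy.
(-3/2)*log(1 - θ/(-4)): each positive loop around -4 adds 2*pi*i to the log, so winding -1 contributes (-3/2)*(-1)*2*pi*i = (3)*pi*i.
Summing the contributions at θ = 3/20 gives (3)*pi*i.


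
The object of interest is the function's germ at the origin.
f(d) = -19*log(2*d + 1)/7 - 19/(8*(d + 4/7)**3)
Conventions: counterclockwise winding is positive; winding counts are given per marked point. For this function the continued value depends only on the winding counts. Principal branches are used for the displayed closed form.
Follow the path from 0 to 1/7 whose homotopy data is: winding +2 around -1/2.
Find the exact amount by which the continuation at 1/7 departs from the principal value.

The rational part is single-valued and drops out of the difference; each branch term changes only by its own monodromy.
(-19/7)*log(1 - d/(-1/2)): each positive loop around -1/2 adds 2*pi*i to the log, so winding +2 contributes (-19/7)*(2)*2*pi*i = -(76/7)*pi*i.
Summing the contributions at d = 1/7 gives -(76/7)*pi*i.

Continued minus principal equals -(76/7)*pi*i.


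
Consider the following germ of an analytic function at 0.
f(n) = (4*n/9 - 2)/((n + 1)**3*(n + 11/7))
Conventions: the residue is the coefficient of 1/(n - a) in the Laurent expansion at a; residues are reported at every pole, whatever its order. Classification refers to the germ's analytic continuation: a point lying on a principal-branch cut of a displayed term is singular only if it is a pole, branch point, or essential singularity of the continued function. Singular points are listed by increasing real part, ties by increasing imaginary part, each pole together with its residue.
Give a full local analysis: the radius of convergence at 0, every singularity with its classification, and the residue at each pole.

Radius of convergence at 0: 1.
At -11/7: a pole of order 1; residue 4165/288.
At -1: a pole of order 3; residue -4165/288.

Denominator factor (n + 1)^3: pole of order 3 at -1, modulus 1.
Denominator factor (n + 11/7): pole of order 1 at -11/7, modulus 11/7.
The radius of convergence is the smallest modulus among the singular points: 1.
At the order-1 pole -11/7 set g(n) = (n - (-11/7))*f(n) = (4*n/9 - 2)/(n + 1)**3.
Simple pole: residue = g(a) at a = -11/7, which is 4165/288.
At the order-3 pole -1 set g(n) = (n - (-1))^3*f(n) = (4*n/9 - 2)/(n + 11/7).
Order-3 pole: residue = g''(a)/2; g''(-1) = -4165/144, so the residue is -4165/288.
List the singular points by increasing real part (a conjugate pair: the negative imaginary part first).


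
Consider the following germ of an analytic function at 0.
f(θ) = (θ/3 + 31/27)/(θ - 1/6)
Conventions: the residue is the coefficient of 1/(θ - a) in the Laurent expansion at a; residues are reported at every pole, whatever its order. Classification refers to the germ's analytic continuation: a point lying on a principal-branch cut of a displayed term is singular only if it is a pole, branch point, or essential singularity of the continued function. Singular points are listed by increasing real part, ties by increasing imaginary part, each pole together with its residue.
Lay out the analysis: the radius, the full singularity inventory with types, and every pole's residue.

Denominator factor (θ - 1/6): pole of order 1 at 1/6, modulus 1/6.
The radius of convergence is the smallest modulus among the singular points: 1/6.
At the order-1 pole 1/6 set g(θ) = (θ - (1/6))*f(θ) = θ/3 + 31/27.
Simple pole: residue = g(a) at a = 1/6, which is 65/54.

Radius of convergence at 0: 1/6.
At 1/6: a pole of order 1; residue 65/54.


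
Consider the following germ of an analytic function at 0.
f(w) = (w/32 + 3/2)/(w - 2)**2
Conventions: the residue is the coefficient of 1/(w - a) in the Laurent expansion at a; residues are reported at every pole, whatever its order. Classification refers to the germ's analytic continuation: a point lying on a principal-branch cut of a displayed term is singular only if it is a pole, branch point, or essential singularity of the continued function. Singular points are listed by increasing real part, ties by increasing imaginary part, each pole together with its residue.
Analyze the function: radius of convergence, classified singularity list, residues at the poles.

Denominator factor (w - 2)^2: pole of order 2 at 2, modulus 2.
The radius of convergence is the smallest modulus among the singular points: 2.
At the order-2 pole 2 set g(w) = (w - (2))^2*f(w) = w/32 + 3/2.
Order-2 pole: residue = g'(a); g'(2) = 1/32, so the residue is 1/32.

Radius of convergence at 0: 2.
At 2: a pole of order 2; residue 1/32.


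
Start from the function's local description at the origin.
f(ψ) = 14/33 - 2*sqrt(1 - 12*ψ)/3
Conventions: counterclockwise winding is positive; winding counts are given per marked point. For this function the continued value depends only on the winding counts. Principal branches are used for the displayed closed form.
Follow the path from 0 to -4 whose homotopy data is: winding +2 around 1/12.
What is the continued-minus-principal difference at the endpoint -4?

Continued minus principal equals 0.

The rational part is single-valued and drops out of the difference; each branch term changes only by its own monodromy.
(-2/3)*sqrt(1 - ψ/(1/12)): winding +2 is even, the square root returns to the same sheet, contribution 0.
Summing the contributions at ψ = -4 gives 0.


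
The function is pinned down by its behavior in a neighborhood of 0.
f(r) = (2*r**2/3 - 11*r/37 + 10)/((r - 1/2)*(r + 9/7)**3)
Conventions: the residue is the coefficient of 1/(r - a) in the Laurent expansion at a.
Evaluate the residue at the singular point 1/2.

At the order-1 pole 1/2 set g(r) = (r - (1/2))*f(r) = (2*r**2/3 - 11*r/37 + 10)/(r + 9/7)**3.
Simple pole: residue = g(a) at a = 1/2, which is 3051328/1734375.

The residue is 3051328/1734375.


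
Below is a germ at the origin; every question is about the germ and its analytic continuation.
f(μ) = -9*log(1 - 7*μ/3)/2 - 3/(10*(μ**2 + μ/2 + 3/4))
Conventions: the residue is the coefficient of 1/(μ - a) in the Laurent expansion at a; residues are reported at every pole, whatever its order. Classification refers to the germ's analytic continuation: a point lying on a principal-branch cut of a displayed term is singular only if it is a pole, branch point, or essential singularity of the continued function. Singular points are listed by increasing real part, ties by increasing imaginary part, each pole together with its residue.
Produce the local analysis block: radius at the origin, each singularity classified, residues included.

Denominator factor (μ**2 + μ/2 + 3/4): discriminant -11/4, complex-conjugate roots (-1/4) + ((1/4)*sqrt(11))*i and (-1/4) - ((1/4)*sqrt(11))*i; poles of order 1, moduli (1/2)*sqrt(3) and (1/2)*sqrt(3).
Branch term (-9/2)*log(1 - μ/(3/7)): its argument vanishes at μ = 3/7, a logarithmic branch point, modulus 3/7.
The radius of convergence is the smallest modulus among the singular points: 3/7.
The branch term is analytic at (-1/4) - ((1/4)*sqrt(11))*i and contributes nothing to the residue; only the rational part matters.
The factor μ**2 + μ/2 + 3/4 splits as (μ - a)(μ - a') with a = (-1/4) - ((1/4)*sqrt(11))*i, a' = (-1/4) + ((1/4)*sqrt(11))*i. At the order-1 pole a set g(μ) = (μ - a)*(rational part) = [-3/10] / (μ - a').
Simple pole: residue = g(a) at a = (-1/4) - ((1/4)*sqrt(11))*i, which is -((3/55)*sqrt(11))*i.
The branch term is analytic at (-1/4) + ((1/4)*sqrt(11))*i and contributes nothing to the residue; only the rational part matters.
The factor μ**2 + μ/2 + 3/4 splits as (μ - a)(μ - a') with a = (-1/4) + ((1/4)*sqrt(11))*i, a' = (-1/4) - ((1/4)*sqrt(11))*i. At the order-1 pole a set g(μ) = (μ - a)*(rational part) = [-3/10] / (μ - a').
Simple pole: residue = g(a) at a = (-1/4) + ((1/4)*sqrt(11))*i, which is ((3/55)*sqrt(11))*i.
List the singular points by increasing real part (a conjugate pair: the negative imaginary part first).

Radius of convergence at 0: 3/7.
At (-1/4) - ((1/4)*sqrt(11))*i: a pole of order 1; residue -((3/55)*sqrt(11))*i.
At (-1/4) + ((1/4)*sqrt(11))*i: a pole of order 1; residue ((3/55)*sqrt(11))*i.
At 3/7: a logarithmic branch point.


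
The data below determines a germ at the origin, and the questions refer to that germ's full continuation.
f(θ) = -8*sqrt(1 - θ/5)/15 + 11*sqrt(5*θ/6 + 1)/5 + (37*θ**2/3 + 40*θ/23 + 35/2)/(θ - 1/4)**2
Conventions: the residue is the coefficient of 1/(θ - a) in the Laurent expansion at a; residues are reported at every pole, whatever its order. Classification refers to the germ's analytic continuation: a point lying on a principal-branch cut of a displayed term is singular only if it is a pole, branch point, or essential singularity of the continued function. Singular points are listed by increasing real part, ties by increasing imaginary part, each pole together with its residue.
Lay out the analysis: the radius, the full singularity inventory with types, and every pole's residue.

Radius of convergence at 0: 1/4.
At -6/5: an algebraic (square-root) branch point.
At 1/4: a pole of order 2; residue 1091/138.
At 5: an algebraic (square-root) branch point.

Denominator factor (θ - 1/4)^2: pole of order 2 at 1/4, modulus 1/4.
Branch term (11/5)*sqrt(1 - θ/(-6/5)): its argument vanishes at θ = -6/5, a square-root branch point, modulus 6/5.
Branch term (-8/15)*sqrt(1 - θ/(5)): its argument vanishes at θ = 5, a square-root branch point, modulus 5.
The radius of convergence is the smallest modulus among the singular points: 1/4.
The branch terms are analytic at 1/4 and contribute nothing to the residue; only the rational part matters.
At the order-2 pole 1/4 set g(θ) = (θ - (1/4))^2*(rational part) = 37*θ**2/3 + 40*θ/23 + 35/2.
Order-2 pole: residue = g'(a); g'(1/4) = 1091/138, so the residue is 1091/138.
List the singular points by increasing real part (a conjugate pair: the negative imaginary part first).


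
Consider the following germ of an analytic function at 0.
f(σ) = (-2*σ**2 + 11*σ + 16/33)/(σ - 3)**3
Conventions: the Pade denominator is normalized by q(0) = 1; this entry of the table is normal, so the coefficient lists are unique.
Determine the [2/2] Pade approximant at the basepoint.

The Pade approximant has numerator coefficients [-16/891, -762575851/1855433547, -133432831/16698901923]; denominator coefficients [1, -1666262/2082417, 3177490/18741753].

Taylor coefficients needed (expand at 0): a_0 = -16/891, a_1 = -379/891, a_2 = -923/2673, a_3 = -4912/24057, a_4 = -2522/24057.
Write the denominator as Q(σ) = 1 + q1*σ + q2*σ^2. Requiring Q*f - P = O(σ^5) with deg P <= 2 kills the coefficients of σ^3..σ^4 in Q*f:
  σ^3: a_3 + q1*a_2 + q2*a_1 = 0, i.e. -4912/24057 + (-923/2673)*q1 + (-379/891)*q2 = 0.
  σ^4: a_4 + q1*a_3 + q2*a_2 = 0, i.e. -2522/24057 + (-4912/24057)*q1 + (-923/2673)*q2 = 0.
Solving this linear system: q1 = -1666262/2082417, q2 = 3177490/18741753.
The numerator is Q*f truncated at degree 2: P0 = a_0 = -16/891; P1 = a_1 + q1*a_0 = -762575851/1855433547; P2 = a_2 + q1*a_1 + q2*a_0 = -133432831/16698901923.


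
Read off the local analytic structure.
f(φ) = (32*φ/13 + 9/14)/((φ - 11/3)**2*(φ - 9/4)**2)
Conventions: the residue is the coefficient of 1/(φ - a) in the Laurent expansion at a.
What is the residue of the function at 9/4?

At the order-2 pole 9/4 set g(φ) = (φ - (9/4))^2*f(φ) = (32*φ/13 + 9/14)/(φ - 11/3)**2.
Order-2 pole: residue = g'(a); g'(9/4) = 2492352/447083, so the residue is 2492352/447083.

The residue is 2492352/447083.


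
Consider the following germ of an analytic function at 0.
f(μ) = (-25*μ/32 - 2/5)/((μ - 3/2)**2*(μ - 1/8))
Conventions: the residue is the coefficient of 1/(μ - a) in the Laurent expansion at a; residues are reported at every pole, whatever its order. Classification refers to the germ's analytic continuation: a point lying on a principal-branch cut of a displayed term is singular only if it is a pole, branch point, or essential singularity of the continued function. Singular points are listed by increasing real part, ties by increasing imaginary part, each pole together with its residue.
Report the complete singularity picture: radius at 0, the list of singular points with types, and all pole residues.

Denominator factor (μ - 3/2)^2: pole of order 2 at 3/2, modulus 3/2.
Denominator factor (μ - 1/8): pole of order 1 at 1/8, modulus 1/8.
The radius of convergence is the smallest modulus among the singular points: 1/8.
At the order-1 pole 1/8 set g(μ) = (μ - (1/8))*f(μ) = (-25*μ/32 - 2/5)/(μ - 3/2)**2.
Simple pole: residue = g(a) at a = 1/8, which is -637/2420.
At the order-2 pole 3/2 set g(μ) = (μ - (3/2))^2*f(μ) = (-25*μ/32 - 2/5)/(μ - 1/8).
Order-2 pole: residue = g'(a); g'(3/2) = 637/2420, so the residue is 637/2420.
List the singular points by increasing real part (a conjugate pair: the negative imaginary part first).

Radius of convergence at 0: 1/8.
At 1/8: a pole of order 1; residue -637/2420.
At 3/2: a pole of order 2; residue 637/2420.


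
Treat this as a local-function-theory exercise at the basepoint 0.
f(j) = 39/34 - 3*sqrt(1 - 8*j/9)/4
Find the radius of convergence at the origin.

The radius of convergence is 9/8.

Branch term (-3/4)*sqrt(1 - j/(9/8)): its argument vanishes at j = 9/8, a square-root branch point, modulus 9/8.
The radius of convergence is the smallest modulus among the singular points: 9/8.


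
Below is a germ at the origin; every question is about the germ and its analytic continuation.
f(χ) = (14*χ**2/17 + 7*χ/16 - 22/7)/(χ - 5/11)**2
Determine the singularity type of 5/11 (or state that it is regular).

The point is a pole of order 2.

The denominator factor χ - 5/11 vanishes at 5/11 and appears to the power 2; the numerator there equals -639049/230384, nonzero, and no other factor vanishes.
Hence a pole whose order is the multiplicity, 2.


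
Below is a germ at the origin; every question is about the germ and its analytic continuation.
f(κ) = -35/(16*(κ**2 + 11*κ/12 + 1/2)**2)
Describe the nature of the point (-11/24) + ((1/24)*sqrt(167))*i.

The denominator factor κ**2 + 11*κ/12 + 1/2 vanishes at (-11/24) + ((1/24)*sqrt(167))*i and appears to the power 2; the numerator there equals -35/16, nonzero, and no other factor vanishes.
Hence a pole whose order is the multiplicity, 2.

The point is a pole of order 2.


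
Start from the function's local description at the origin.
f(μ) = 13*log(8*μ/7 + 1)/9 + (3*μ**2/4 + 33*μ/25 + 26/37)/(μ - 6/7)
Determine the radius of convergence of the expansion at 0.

The radius of convergence is 6/7.

Denominator factor (μ - 6/7): pole of order 1 at 6/7, modulus 6/7.
Branch term (13/9)*log(1 - μ/(-7/8)): its argument vanishes at μ = -7/8, a logarithmic branch point, modulus 7/8.
The radius of convergence is the smallest modulus among the singular points: 6/7.


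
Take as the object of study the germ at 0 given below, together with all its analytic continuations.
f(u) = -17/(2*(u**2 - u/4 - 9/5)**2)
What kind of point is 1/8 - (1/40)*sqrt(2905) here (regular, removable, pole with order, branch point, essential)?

The denominator factor u**2 - u/4 - 9/5 vanishes at 1/8 - (1/40)*sqrt(2905) and appears to the power 2; the numerator there equals -17/2, nonzero, and no other factor vanishes.
Hence a pole whose order is the multiplicity, 2.

The point is a pole of order 2.


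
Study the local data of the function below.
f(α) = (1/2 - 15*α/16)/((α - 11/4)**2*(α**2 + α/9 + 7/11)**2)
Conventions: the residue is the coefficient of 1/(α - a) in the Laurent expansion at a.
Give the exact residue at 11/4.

The residue is 3210493968/128660699269.

At the order-2 pole 11/4 set g(α) = (α - (11/4))^2*f(α) = (1/2 - 15*α/16)/(α**2 + α/9 + 7/11)**2.
Order-2 pole: residue = g'(a); g'(11/4) = 3210493968/128660699269, so the residue is 3210493968/128660699269.


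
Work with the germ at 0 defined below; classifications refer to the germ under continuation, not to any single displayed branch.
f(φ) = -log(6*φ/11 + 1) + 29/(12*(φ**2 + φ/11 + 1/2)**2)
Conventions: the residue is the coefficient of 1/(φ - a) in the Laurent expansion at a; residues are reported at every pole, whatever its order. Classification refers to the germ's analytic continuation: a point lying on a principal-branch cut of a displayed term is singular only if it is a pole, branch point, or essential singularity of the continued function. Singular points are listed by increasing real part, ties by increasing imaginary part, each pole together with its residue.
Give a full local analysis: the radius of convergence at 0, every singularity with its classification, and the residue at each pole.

Radius of convergence at 0: (1/2)*sqrt(2).
At -11/6: a logarithmic branch point.
At (-1/22) - ((1/22)*sqrt(241))*i: a pole of order 2; residue ((38599/348486)*sqrt(241))*i.
At (-1/22) + ((1/22)*sqrt(241))*i: a pole of order 2; residue -((38599/348486)*sqrt(241))*i.

Denominator factor (φ**2 + φ/11 + 1/2)^2: discriminant -241/121, complex-conjugate roots (-1/22) + ((1/22)*sqrt(241))*i and (-1/22) - ((1/22)*sqrt(241))*i; poles of order 2, moduli (1/2)*sqrt(2) and (1/2)*sqrt(2).
Branch term (-1)*log(1 - φ/(-11/6)): its argument vanishes at φ = -11/6, a logarithmic branch point, modulus 11/6.
The radius of convergence is the smallest modulus among the singular points: (1/2)*sqrt(2).
The branch term is analytic at (-1/22) - ((1/22)*sqrt(241))*i and contributes nothing to the residue; only the rational part matters.
The factor φ**2 + φ/11 + 1/2 splits as (φ - a)(φ - a') with a = (-1/22) - ((1/22)*sqrt(241))*i, a' = (-1/22) + ((1/22)*sqrt(241))*i. At the order-2 pole a set g(φ) = (φ - a)^2*(rational part) = [29/12] / (φ - a')^2.
Order-2 pole: residue = g'(a); g'((-1/22) - ((1/22)*sqrt(241))*i) = ((38599/348486)*sqrt(241))*i, so the residue is ((38599/348486)*sqrt(241))*i.
The branch term is analytic at (-1/22) + ((1/22)*sqrt(241))*i and contributes nothing to the residue; only the rational part matters.
The factor φ**2 + φ/11 + 1/2 splits as (φ - a)(φ - a') with a = (-1/22) + ((1/22)*sqrt(241))*i, a' = (-1/22) - ((1/22)*sqrt(241))*i. At the order-2 pole a set g(φ) = (φ - a)^2*(rational part) = [29/12] / (φ - a')^2.
Order-2 pole: residue = g'(a); g'((-1/22) + ((1/22)*sqrt(241))*i) = -((38599/348486)*sqrt(241))*i, so the residue is -((38599/348486)*sqrt(241))*i.
List the singular points by increasing real part (a conjugate pair: the negative imaginary part first).


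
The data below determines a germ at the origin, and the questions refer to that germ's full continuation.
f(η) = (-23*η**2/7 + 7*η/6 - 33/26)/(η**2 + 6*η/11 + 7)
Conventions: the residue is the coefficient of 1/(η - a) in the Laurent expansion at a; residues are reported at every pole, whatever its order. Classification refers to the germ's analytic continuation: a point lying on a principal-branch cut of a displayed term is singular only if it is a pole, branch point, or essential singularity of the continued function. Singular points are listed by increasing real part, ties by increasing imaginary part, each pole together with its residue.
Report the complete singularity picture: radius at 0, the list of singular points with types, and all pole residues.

Radius of convergence at 0: sqrt(7).
At (-3/11) - ((1/11)*sqrt(838))*i: a pole of order 1; residue (1367/924) + ((57598/419419)*sqrt(838))*i.
At (-3/11) + ((1/11)*sqrt(838))*i: a pole of order 1; residue (1367/924) - ((57598/419419)*sqrt(838))*i.

Denominator factor (η**2 + 6*η/11 + 7): discriminant -3352/121, complex-conjugate roots (-3/11) + ((1/11)*sqrt(838))*i and (-3/11) - ((1/11)*sqrt(838))*i; poles of order 1, moduli sqrt(7) and sqrt(7).
The radius of convergence is the smallest modulus among the singular points: sqrt(7).
The factor η**2 + 6*η/11 + 7 splits as (η - a)(η - a') with a = (-3/11) - ((1/11)*sqrt(838))*i, a' = (-3/11) + ((1/11)*sqrt(838))*i. At the order-1 pole a set g(η) = (η - a)*f(η) = [-23*η**2/7 + 7*η/6 - 33/26] / (η - a').
Simple pole: residue = g(a) at a = (-3/11) - ((1/11)*sqrt(838))*i, which is (1367/924) + ((57598/419419)*sqrt(838))*i.
The factor η**2 + 6*η/11 + 7 splits as (η - a)(η - a') with a = (-3/11) + ((1/11)*sqrt(838))*i, a' = (-3/11) - ((1/11)*sqrt(838))*i. At the order-1 pole a set g(η) = (η - a)*f(η) = [-23*η**2/7 + 7*η/6 - 33/26] / (η - a').
Simple pole: residue = g(a) at a = (-3/11) + ((1/11)*sqrt(838))*i, which is (1367/924) - ((57598/419419)*sqrt(838))*i.
List the singular points by increasing real part (a conjugate pair: the negative imaginary part first).


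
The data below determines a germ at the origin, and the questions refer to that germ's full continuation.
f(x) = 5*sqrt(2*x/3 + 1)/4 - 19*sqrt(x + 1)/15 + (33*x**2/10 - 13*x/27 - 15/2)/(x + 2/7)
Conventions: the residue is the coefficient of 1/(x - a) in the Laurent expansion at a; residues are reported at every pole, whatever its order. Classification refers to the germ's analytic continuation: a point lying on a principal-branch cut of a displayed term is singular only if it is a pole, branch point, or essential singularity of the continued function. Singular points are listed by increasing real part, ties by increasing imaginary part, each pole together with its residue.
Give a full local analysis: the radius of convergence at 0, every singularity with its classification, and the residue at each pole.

Radius of convergence at 0: 2/7.
At -3/2: an algebraic (square-root) branch point.
At -1: an algebraic (square-root) branch point.
At -2/7: a pole of order 1; residue -93841/13230.

Denominator factor (x + 2/7): pole of order 1 at -2/7, modulus 2/7.
Branch term (5/4)*sqrt(1 - x/(-3/2)): its argument vanishes at x = -3/2, a square-root branch point, modulus 3/2.
Branch term (-19/15)*sqrt(1 - x/(-1)): its argument vanishes at x = -1, a square-root branch point, modulus 1.
The radius of convergence is the smallest modulus among the singular points: 2/7.
The branch terms are analytic at -2/7 and contribute nothing to the residue; only the rational part matters.
At the order-1 pole -2/7 set g(x) = (x - (-2/7))*(rational part) = 33*x**2/10 - 13*x/27 - 15/2.
Simple pole: residue = g(a) at a = -2/7, which is -93841/13230.
List the singular points by increasing real part (a conjugate pair: the negative imaginary part first).


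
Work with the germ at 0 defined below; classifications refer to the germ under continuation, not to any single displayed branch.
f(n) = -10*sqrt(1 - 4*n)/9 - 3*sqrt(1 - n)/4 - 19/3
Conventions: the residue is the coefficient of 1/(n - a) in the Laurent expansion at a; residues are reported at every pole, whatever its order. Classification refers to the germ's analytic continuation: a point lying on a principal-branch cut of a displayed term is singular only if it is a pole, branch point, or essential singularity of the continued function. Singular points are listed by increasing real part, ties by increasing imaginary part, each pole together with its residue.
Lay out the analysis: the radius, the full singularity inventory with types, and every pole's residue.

Radius of convergence at 0: 1/4.
At 1/4: an algebraic (square-root) branch point.
At 1: an algebraic (square-root) branch point.

Branch term (-3/4)*sqrt(1 - n/(1)): its argument vanishes at n = 1, a square-root branch point, modulus 1.
Branch term (-10/9)*sqrt(1 - n/(1/4)): its argument vanishes at n = 1/4, a square-root branch point, modulus 1/4.
The radius of convergence is the smallest modulus among the singular points: 1/4.
List the singular points by increasing real part (a conjugate pair: the negative imaginary part first).


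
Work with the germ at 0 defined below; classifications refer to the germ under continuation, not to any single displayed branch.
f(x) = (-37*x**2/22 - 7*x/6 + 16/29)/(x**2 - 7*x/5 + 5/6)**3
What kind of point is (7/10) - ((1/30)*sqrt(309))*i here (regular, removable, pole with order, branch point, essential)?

The denominator factor x**2 - 7*x/5 + 5/6 vanishes at (7/10) - ((1/30)*sqrt(309))*i and appears to the power 3; the numerator there equals (-4451/8700) + ((581/4950)*sqrt(309))*i, nonzero, and no other factor vanishes.
Hence a pole whose order is the multiplicity, 3.

The point is a pole of order 3.


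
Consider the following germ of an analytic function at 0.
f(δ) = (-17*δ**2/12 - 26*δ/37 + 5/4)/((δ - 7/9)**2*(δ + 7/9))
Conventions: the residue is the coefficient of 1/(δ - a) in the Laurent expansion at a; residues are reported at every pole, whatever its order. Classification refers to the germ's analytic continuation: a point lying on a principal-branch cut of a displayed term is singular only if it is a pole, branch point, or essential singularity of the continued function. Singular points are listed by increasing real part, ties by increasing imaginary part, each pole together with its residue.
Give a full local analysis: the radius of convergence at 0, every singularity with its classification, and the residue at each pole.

Denominator factor (δ - 7/9)^2: pole of order 2 at 7/9, modulus 7/9.
Denominator factor (δ + 7/9): pole of order 1 at -7/9, modulus 7/9.
The radius of convergence is the smallest modulus among the singular points: 7/9.
At the order-1 pole -7/9 set g(δ) = (δ - (-7/9))*f(δ) = (-17*δ**2/12 - 26*δ/37 + 5/4)/(δ - 7/9)**2.
Simple pole: residue = g(a) at a = -7/9, which is 16895/43512.
At the order-2 pole 7/9 set g(δ) = (δ - (7/9))^2*f(δ) = (-17*δ**2/12 - 26*δ/37 + 5/4)/(δ + 7/9).
Order-2 pole: residue = g'(a); g'(7/9) = -26179/14504, so the residue is -26179/14504.
List the singular points by increasing real part (a conjugate pair: the negative imaginary part first).

Radius of convergence at 0: 7/9.
At -7/9: a pole of order 1; residue 16895/43512.
At 7/9: a pole of order 2; residue -26179/14504.


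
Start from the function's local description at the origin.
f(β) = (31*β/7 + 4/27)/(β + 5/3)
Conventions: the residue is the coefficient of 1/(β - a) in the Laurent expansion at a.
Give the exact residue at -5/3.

At the order-1 pole -5/3 set g(β) = (β - (-5/3))*f(β) = 31*β/7 + 4/27.
Simple pole: residue = g(a) at a = -5/3, which is -1367/189.

The residue is -1367/189.


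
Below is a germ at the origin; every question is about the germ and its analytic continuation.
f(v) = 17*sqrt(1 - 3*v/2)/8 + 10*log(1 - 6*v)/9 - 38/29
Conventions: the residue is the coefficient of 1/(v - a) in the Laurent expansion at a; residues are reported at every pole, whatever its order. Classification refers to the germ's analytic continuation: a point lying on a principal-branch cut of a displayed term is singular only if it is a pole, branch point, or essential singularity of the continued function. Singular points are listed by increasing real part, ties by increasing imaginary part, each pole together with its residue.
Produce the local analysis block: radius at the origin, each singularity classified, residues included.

Branch term (17/8)*sqrt(1 - v/(2/3)): its argument vanishes at v = 2/3, a square-root branch point, modulus 2/3.
Branch term (10/9)*log(1 - v/(1/6)): its argument vanishes at v = 1/6, a logarithmic branch point, modulus 1/6.
The radius of convergence is the smallest modulus among the singular points: 1/6.
List the singular points by increasing real part (a conjugate pair: the negative imaginary part first).

Radius of convergence at 0: 1/6.
At 1/6: a logarithmic branch point.
At 2/3: an algebraic (square-root) branch point.


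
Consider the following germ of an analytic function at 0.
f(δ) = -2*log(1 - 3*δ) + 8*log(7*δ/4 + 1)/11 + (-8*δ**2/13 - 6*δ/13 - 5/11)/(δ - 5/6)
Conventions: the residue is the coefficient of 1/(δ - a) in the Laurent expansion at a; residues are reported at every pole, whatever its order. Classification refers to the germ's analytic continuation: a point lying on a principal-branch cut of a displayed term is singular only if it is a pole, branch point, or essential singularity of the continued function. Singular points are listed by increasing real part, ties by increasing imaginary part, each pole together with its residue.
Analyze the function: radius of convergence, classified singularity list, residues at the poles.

Radius of convergence at 0: 1/3.
At -4/7: a logarithmic branch point.
At 1/3: a logarithmic branch point.
At 5/6: a pole of order 1; residue -1630/1287.

Denominator factor (δ - 5/6): pole of order 1 at 5/6, modulus 5/6.
Branch term (-2)*log(1 - δ/(1/3)): its argument vanishes at δ = 1/3, a logarithmic branch point, modulus 1/3.
Branch term (8/11)*log(1 - δ/(-4/7)): its argument vanishes at δ = -4/7, a logarithmic branch point, modulus 4/7.
The radius of convergence is the smallest modulus among the singular points: 1/3.
The branch terms are analytic at 5/6 and contribute nothing to the residue; only the rational part matters.
At the order-1 pole 5/6 set g(δ) = (δ - (5/6))*(rational part) = -8*δ**2/13 - 6*δ/13 - 5/11.
Simple pole: residue = g(a) at a = 5/6, which is -1630/1287.
List the singular points by increasing real part (a conjugate pair: the negative imaginary part first).


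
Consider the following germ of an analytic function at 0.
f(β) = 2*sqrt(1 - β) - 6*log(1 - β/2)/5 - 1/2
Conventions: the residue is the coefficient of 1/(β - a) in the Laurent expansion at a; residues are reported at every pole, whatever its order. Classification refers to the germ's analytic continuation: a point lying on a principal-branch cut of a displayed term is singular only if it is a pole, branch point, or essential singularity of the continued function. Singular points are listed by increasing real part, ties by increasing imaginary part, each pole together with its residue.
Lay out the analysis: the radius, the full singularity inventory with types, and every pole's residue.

Radius of convergence at 0: 1.
At 1: an algebraic (square-root) branch point.
At 2: a logarithmic branch point.

Branch term (-6/5)*log(1 - β/(2)): its argument vanishes at β = 2, a logarithmic branch point, modulus 2.
Branch term (2)*sqrt(1 - β/(1)): its argument vanishes at β = 1, a square-root branch point, modulus 1.
The radius of convergence is the smallest modulus among the singular points: 1.
List the singular points by increasing real part (a conjugate pair: the negative imaginary part first).


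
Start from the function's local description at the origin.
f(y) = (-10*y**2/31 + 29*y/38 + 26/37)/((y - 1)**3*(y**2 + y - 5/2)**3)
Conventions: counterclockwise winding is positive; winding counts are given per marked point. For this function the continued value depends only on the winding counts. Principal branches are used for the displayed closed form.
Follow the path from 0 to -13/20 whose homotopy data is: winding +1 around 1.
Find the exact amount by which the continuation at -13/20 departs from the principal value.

The function is rational, hence single-valued: continuing it around any pole returns the same value, so the difference is 0.

Continued minus principal equals 0.


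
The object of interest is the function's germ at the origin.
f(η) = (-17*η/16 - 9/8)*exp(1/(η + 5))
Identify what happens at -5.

The point is an essential singularity.

The exponent 1/(η - (-5)) has a pole at -5, so exp(1/(η - (-5))) takes every nonzero value near it: an essential singularity (not a pole of any order).


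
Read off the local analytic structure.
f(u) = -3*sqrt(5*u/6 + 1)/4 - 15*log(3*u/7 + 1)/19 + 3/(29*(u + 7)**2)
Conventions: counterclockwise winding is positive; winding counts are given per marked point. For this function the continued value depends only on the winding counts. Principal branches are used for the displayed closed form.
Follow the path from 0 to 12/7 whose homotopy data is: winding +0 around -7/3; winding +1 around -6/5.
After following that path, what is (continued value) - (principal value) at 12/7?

Continued minus principal equals (3/14)*sqrt(119).

The rational part is single-valued and drops out of the difference; each branch term changes only by its own monodromy.
(-15/19)*log(1 - u/(-7/3)): winding 0 around -7/3, so this term returns to its principal value, contribution 0.
(-3/4)*sqrt(1 - u/(-6/5)): winding +1 is odd, the square root flips sign, contributing -2*(-3/4)*sqrt(1 - (12/7)/(-6/5)) = -2*(-3/4)*sqrt(17/7) = (3/14)*sqrt(119).
Summing the contributions at u = 12/7 gives (3/14)*sqrt(119).


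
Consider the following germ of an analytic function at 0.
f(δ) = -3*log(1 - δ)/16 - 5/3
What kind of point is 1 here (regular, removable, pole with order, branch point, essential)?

The point is a logarithmic branch point.

The term (-3/16)*log(1 - δ/(1)) has argument 1 - 1/(1) = 0 at 1: a logarithmic (infinitely-sheeted) branch point; the remaining terms are analytic or single-valued there.


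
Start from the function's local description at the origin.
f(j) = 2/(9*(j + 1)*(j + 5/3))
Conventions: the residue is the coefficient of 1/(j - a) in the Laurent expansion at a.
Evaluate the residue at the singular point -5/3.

At the order-1 pole -5/3 set g(j) = (j - (-5/3))*f(j) = 2/(9*(j + 1)).
Simple pole: residue = g(a) at a = -5/3, which is -1/3.

The residue is -1/3.


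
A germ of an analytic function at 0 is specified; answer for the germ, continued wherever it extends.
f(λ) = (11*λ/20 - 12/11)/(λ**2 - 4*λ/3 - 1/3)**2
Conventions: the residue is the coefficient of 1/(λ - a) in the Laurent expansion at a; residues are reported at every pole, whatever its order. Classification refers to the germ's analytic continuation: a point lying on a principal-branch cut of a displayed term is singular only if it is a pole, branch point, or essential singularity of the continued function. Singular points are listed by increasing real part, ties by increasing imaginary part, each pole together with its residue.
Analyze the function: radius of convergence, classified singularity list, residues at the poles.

Radius of convergence at 0: -2/3 + (1/3)*sqrt(7).
At 2/3 - (1/3)*sqrt(7): a pole of order 2; residue -(2151/21560)*sqrt(7).
At 2/3 + (1/3)*sqrt(7): a pole of order 2; residue (2151/21560)*sqrt(7).

Denominator factor (λ**2 - 4*λ/3 - 1/3)^2: discriminant 28/9, real irrational roots 2/3 + (1/3)*sqrt(7) and 2/3 - (1/3)*sqrt(7); poles of order 2, moduli 2/3 + (1/3)*sqrt(7) and -2/3 + (1/3)*sqrt(7).
The radius of convergence is the smallest modulus among the singular points: -2/3 + (1/3)*sqrt(7).
The factor λ**2 - 4*λ/3 - 1/3 splits as (λ - a)(λ - a') with a = 2/3 - (1/3)*sqrt(7), a' = 2/3 + (1/3)*sqrt(7). At the order-2 pole a set g(λ) = (λ - a)^2*f(λ) = [11*λ/20 - 12/11] / (λ - a')^2.
Order-2 pole: residue = g'(a); g'(2/3 - (1/3)*sqrt(7)) = -(2151/21560)*sqrt(7), so the residue is -(2151/21560)*sqrt(7).
The factor λ**2 - 4*λ/3 - 1/3 splits as (λ - a)(λ - a') with a = 2/3 + (1/3)*sqrt(7), a' = 2/3 - (1/3)*sqrt(7). At the order-2 pole a set g(λ) = (λ - a)^2*f(λ) = [11*λ/20 - 12/11] / (λ - a')^2.
Order-2 pole: residue = g'(a); g'(2/3 + (1/3)*sqrt(7)) = (2151/21560)*sqrt(7), so the residue is (2151/21560)*sqrt(7).
List the singular points by increasing real part (a conjugate pair: the negative imaginary part first).


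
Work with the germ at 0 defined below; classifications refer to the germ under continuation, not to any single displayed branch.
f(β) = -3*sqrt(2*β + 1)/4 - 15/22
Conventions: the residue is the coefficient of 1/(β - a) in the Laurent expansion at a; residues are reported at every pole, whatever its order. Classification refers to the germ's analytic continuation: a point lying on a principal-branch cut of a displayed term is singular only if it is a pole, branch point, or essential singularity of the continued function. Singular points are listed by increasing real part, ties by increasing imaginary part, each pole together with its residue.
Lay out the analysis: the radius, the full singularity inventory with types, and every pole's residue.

Radius of convergence at 0: 1/2.
At -1/2: an algebraic (square-root) branch point.

Branch term (-3/4)*sqrt(1 - β/(-1/2)): its argument vanishes at β = -1/2, a square-root branch point, modulus 1/2.
The radius of convergence is the smallest modulus among the singular points: 1/2.


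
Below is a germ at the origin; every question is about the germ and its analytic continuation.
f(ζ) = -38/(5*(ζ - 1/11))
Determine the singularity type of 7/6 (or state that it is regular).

Denominator factors: ζ - 1/11 = 71/66 at ζ = 7/6 — none vanishes.
So the germ continues analytically to 7/6.

The point is a regular point.


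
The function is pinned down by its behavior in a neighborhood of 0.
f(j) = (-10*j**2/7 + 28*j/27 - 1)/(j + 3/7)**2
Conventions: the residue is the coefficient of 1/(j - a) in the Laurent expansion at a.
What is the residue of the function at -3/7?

At the order-2 pole -3/7 set g(j) = (j - (-3/7))^2*f(j) = -10*j**2/7 + 28*j/27 - 1.
Order-2 pole: residue = g'(a); g'(-3/7) = 2992/1323, so the residue is 2992/1323.

The residue is 2992/1323.
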